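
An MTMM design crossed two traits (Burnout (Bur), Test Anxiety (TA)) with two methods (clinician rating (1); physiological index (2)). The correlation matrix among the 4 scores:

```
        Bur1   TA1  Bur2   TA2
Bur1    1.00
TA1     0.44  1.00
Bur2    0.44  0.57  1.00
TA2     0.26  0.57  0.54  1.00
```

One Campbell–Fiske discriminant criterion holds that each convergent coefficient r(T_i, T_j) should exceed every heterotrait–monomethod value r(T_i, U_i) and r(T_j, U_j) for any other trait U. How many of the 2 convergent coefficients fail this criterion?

1

Each convergent coefficient versus the relevant comparison correlations:
Bur (methods 1·2): 0.44 vs {0.44, 0.54} → fail.
TA (methods 1·2): 0.57 vs {0.44, 0.54} → pass.
1 of 2 fail.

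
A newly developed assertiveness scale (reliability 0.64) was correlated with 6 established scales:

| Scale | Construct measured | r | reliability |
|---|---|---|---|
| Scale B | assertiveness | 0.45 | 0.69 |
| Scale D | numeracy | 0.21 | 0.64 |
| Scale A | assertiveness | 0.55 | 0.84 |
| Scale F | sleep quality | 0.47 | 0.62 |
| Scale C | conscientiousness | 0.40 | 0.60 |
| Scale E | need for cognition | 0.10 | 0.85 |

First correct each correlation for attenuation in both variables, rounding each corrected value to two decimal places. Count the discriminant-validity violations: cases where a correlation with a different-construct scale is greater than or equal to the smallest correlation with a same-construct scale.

Disattenuated r (r / √(r_scale · r_new)):
  Scale B (conv): 0.45 / √(0.69·0.64) = 0.68
  Scale D (disc): 0.21 / √(0.64·0.64) = 0.33
  Scale A (conv): 0.55 / √(0.84·0.64) = 0.75
  Scale F (disc): 0.47 / √(0.62·0.64) = 0.75
  Scale C (disc): 0.40 / √(0.60·0.64) = 0.65
  Scale E (disc): 0.10 / √(0.85·0.64) = 0.14
Smallest convergent = 0.68. Discriminant values: 0.33, 0.75, 0.65, 0.14; count ≥ 0.68 → 1.

1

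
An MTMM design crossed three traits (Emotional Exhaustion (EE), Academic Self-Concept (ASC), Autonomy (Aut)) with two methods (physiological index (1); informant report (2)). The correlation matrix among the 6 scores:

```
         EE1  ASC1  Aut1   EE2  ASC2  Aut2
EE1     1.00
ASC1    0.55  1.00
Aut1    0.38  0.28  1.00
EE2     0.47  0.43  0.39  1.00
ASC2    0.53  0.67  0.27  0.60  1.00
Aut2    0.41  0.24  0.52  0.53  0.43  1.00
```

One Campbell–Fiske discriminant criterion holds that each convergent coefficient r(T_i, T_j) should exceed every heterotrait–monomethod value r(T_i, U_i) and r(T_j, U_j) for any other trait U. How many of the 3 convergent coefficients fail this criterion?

2

Checking each validity diagonal entry against its comparison values:
EE (methods 1·2): 0.47 vs {0.55, 0.60, 0.38, 0.53} → fail.
ASC (methods 1·2): 0.67 vs {0.55, 0.60, 0.28, 0.43} → pass.
Aut (methods 1·2): 0.52 vs {0.38, 0.53, 0.28, 0.43} → fail.
2 of 3 fail.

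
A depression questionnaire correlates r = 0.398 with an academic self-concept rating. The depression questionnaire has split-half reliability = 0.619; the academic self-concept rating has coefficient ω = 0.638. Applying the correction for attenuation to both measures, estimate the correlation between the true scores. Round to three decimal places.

0.633

r_true = r_obs / √(r_xx · r_yy) = 0.398 / √(0.619 × 0.638) = 0.398 / √0.394922 = 0.398 / 0.6284 ≈ 0.633.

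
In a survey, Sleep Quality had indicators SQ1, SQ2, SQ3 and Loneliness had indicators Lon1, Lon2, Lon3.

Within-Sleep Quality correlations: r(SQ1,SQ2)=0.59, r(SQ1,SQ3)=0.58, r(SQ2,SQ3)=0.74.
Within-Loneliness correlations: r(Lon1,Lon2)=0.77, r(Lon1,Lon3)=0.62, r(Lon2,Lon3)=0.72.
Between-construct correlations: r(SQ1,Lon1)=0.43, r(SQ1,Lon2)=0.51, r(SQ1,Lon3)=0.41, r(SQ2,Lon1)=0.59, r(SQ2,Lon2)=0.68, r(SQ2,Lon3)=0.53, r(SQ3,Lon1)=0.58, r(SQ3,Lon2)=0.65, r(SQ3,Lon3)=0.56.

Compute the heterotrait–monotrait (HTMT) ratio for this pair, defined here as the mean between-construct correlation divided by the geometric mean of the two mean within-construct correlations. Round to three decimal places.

Mean between = 4.94/9 = 0.5489.
Mean within-SQ = 1.91/3 = 0.6367; mean within-Lon = 2.11/3 = 0.7033.
Geometric mean = √(0.6367 × 0.7033) = 0.6692.
HTMT = 0.5489 / 0.6692 = 0.820.

0.820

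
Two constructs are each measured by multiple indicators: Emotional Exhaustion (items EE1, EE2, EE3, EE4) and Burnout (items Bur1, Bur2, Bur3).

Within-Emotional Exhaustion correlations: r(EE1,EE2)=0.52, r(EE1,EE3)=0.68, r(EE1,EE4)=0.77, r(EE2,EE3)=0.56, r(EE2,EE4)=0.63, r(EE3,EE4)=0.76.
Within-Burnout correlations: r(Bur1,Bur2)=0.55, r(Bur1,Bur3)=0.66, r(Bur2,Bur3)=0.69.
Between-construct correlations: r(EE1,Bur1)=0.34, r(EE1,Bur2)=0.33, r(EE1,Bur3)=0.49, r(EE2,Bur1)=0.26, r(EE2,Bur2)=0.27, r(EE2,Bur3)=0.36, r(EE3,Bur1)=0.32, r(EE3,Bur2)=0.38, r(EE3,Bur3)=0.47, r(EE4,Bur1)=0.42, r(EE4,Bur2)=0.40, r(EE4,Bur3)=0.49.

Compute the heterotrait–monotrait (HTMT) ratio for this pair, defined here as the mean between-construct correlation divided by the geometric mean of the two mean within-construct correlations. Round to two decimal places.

Mean between = 4.53/12 = 0.3775.
Mean within-EE = 3.92/6 = 0.6533; mean within-Bur = 1.90/3 = 0.6333.
Geometric mean = √(0.6533 × 0.6333) = 0.6432.
HTMT = 0.3775 / 0.6432 = 0.59.

0.59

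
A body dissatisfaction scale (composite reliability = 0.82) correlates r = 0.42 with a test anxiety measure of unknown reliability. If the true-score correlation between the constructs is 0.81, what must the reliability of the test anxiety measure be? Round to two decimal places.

0.33

r_true = r_obs / √(r_xx · r_yy) ⇒ 0.81 = 0.42 / √(0.82 · r_yy).
√(0.82 · r_yy) = 0.42 / 0.81 = 0.5185; 0.82 · r_yy = 0.2688; r_yy = 0.2688 / 0.82 ≈ 0.33.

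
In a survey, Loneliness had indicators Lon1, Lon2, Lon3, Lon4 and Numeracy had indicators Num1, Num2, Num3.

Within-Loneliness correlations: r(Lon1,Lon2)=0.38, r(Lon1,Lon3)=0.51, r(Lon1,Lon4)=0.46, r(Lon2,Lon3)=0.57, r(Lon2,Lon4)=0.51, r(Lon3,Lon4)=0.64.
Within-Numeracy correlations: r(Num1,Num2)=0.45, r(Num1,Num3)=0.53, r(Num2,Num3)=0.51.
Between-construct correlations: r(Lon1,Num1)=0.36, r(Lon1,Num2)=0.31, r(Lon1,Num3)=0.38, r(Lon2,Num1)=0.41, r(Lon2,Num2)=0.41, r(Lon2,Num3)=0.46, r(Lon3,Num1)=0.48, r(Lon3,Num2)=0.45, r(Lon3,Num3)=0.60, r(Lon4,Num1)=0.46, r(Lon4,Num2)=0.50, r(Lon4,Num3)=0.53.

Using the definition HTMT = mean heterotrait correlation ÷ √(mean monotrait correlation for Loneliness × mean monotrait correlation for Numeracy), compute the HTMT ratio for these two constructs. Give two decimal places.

Mean between = 5.35/12 = 0.4458.
Mean within-Lon = 3.07/6 = 0.5117; mean within-Num = 1.49/3 = 0.4967.
Geometric mean = √(0.5117 × 0.4967) = 0.5041.
HTMT = 0.4458 / 0.5041 = 0.88.

0.88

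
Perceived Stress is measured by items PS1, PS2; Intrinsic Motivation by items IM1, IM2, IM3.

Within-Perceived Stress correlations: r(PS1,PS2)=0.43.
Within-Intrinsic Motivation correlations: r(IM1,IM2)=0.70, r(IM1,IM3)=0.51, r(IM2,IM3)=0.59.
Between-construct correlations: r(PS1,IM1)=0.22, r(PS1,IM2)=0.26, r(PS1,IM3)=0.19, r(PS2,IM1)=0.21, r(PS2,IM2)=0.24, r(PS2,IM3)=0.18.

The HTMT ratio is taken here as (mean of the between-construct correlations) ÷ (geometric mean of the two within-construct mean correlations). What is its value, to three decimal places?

Mean heterotrait r = 1.30/6 = 0.2167.
Mean within-PS = 0.43/1 = 0.4300; mean within-IM = 1.80/3 = 0.6000.
Geometric mean = √(0.4300 × 0.6000) = 0.5079.
HTMT = 0.2167 / 0.5079 = 0.427.

0.427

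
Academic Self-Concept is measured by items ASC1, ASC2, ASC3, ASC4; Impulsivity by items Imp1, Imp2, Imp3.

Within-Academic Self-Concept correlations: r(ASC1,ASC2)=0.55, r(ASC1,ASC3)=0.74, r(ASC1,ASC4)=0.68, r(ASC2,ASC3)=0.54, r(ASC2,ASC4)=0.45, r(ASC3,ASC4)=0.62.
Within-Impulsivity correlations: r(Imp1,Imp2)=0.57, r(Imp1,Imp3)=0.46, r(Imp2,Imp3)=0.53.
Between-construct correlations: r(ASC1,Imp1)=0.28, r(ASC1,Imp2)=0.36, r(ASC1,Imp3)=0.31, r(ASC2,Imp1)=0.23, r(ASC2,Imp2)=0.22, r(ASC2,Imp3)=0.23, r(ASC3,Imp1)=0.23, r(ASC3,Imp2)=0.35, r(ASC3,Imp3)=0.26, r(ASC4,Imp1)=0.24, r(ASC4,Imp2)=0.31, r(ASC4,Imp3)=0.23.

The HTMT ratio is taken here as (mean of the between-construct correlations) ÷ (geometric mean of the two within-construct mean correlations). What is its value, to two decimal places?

Between-construct mean = 3.25/12 = 0.2708.
Mean within-ASC = 3.58/6 = 0.5967; mean within-Imp = 1.56/3 = 0.5200.
Geometric mean = √(0.5967 × 0.5200) = 0.5570.
HTMT = 0.2708 / 0.5570 = 0.49.

0.49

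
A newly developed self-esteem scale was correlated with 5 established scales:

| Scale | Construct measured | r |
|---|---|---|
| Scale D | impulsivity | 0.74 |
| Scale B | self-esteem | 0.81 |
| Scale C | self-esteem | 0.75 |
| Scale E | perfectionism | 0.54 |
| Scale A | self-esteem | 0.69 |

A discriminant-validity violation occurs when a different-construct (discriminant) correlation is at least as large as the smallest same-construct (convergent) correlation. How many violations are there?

1

Convergent (same construct = self-esteem): Scale B, Scale C, Scale A.
Smallest convergent = 0.69. Discriminant values: 0.74, 0.54; count ≥ 0.69 → 1.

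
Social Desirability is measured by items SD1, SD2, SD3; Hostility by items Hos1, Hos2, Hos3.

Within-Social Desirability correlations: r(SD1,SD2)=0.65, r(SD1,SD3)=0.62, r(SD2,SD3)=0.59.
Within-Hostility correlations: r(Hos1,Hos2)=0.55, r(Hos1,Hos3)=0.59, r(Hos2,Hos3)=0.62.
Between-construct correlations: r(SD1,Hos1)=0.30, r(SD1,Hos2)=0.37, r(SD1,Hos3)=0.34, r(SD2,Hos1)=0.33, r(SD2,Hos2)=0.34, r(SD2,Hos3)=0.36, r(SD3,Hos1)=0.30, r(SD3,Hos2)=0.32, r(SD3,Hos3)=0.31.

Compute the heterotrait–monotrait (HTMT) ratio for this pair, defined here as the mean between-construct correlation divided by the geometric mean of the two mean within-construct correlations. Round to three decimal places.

Between-construct mean = 2.97/9 = 0.3300.
Mean within-SD = 1.86/3 = 0.6200; mean within-Hos = 1.76/3 = 0.5867.
Geometric mean = √(0.6200 × 0.5867) = 0.6031.
HTMT = 0.3300 / 0.6031 = 0.547.

0.547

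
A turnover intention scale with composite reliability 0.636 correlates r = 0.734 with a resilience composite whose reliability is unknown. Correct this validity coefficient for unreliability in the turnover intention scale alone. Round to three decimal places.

0.920

Single correction: r_c = r_obs / √r_xx = 0.734 / √0.636 = 0.734 / 0.7975 ≈ 0.920.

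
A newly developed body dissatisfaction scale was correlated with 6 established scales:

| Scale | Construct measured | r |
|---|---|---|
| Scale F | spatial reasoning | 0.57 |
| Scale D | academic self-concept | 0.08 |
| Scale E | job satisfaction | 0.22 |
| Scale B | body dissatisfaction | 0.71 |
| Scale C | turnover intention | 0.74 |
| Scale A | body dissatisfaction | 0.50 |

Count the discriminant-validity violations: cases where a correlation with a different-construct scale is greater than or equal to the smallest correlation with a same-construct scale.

2

Convergent (same construct = body dissatisfaction): Scale B, Scale A.
Smallest convergent = 0.50. Discriminant values: 0.57, 0.08, 0.22, 0.74; count ≥ 0.50 → 2.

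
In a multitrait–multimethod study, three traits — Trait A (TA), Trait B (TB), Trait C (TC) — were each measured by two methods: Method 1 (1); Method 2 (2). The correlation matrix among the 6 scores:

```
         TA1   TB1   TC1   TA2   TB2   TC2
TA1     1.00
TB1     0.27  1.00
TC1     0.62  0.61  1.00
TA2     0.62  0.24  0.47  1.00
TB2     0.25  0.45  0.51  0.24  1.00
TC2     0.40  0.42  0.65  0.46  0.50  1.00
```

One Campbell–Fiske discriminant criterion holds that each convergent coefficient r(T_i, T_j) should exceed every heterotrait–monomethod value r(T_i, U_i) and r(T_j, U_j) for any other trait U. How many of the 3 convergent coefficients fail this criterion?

Each convergent coefficient versus the relevant comparison correlations:
TA (methods 1·2): 0.62 vs {0.27, 0.24, 0.62, 0.46} → fail.
TB (methods 1·2): 0.45 vs {0.27, 0.24, 0.61, 0.50} → fail.
TC (methods 1·2): 0.65 vs {0.62, 0.46, 0.61, 0.50} → pass.
2 of 3 fail.

2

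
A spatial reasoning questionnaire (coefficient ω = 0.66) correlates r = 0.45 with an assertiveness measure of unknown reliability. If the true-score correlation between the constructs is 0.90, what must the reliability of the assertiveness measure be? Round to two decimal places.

r_true = r_obs / √(r_xx · r_yy) ⇒ 0.90 = 0.45 / √(0.66 · r_yy).
√(0.66 · r_yy) = 0.45 / 0.90 = 0.5000; 0.66 · r_yy = 0.2500; r_yy = 0.2500 / 0.66 ≈ 0.38.

0.38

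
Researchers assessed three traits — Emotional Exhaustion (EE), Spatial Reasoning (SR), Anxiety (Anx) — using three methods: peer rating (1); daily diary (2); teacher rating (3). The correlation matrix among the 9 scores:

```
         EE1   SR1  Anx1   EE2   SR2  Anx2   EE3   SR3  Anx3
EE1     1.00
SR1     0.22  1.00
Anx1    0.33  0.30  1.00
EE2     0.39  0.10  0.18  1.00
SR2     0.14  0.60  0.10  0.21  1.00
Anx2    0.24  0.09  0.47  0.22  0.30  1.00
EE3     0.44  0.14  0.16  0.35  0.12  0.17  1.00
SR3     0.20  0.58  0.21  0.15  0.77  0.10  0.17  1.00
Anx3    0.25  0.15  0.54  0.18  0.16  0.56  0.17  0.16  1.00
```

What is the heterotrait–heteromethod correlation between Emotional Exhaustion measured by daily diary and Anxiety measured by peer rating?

0.18

Different traits and methods: r(EE2, Anx1) = 0.18.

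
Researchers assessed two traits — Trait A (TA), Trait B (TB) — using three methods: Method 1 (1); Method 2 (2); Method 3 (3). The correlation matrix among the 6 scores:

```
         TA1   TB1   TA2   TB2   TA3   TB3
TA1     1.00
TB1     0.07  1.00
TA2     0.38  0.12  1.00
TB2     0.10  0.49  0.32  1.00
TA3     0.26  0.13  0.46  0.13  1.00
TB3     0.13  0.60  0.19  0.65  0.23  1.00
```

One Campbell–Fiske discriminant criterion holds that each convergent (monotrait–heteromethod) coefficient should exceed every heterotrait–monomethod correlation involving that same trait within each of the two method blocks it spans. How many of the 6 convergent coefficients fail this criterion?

0

Checking each validity diagonal entry against its comparison values:
TA (methods 1·2): 0.38 vs {0.07, 0.32} → pass.
TA (methods 1·3): 0.26 vs {0.07, 0.23} → pass.
TA (methods 2·3): 0.46 vs {0.32, 0.23} → pass.
TB (methods 1·2): 0.49 vs {0.07, 0.32} → pass.
TB (methods 1·3): 0.60 vs {0.07, 0.23} → pass.
TB (methods 2·3): 0.65 vs {0.32, 0.23} → pass.
0 of 6 fail.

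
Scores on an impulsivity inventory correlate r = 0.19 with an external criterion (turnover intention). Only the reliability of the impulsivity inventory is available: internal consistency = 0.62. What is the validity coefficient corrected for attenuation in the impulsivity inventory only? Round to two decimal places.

Single correction: r_c = r_obs / √r_xx = 0.19 / √0.62 = 0.19 / 0.7874 ≈ 0.24.

0.24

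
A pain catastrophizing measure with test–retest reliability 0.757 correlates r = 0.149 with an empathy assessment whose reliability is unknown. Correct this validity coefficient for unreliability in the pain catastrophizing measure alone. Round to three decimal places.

0.171

Single correction: r_c = r_obs / √r_xx = 0.149 / √0.757 = 0.149 / 0.8701 ≈ 0.171.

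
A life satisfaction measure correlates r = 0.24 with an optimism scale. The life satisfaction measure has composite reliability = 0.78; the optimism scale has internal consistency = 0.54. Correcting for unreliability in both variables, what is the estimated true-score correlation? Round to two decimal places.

r_true = r_obs / √(r_xx · r_yy) = 0.24 / √(0.78 × 0.54) = 0.24 / √0.4212 = 0.24 / 0.6490 ≈ 0.37.

0.37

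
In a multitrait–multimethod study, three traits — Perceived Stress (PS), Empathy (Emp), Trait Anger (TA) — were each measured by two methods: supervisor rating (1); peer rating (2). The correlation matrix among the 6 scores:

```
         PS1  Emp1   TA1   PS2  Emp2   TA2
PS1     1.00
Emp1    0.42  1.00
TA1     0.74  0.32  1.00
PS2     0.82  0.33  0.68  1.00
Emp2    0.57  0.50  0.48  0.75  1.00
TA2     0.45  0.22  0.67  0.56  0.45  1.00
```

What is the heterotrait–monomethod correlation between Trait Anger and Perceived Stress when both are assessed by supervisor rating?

0.74

Different traits, same method: r(TA1, PS1) = 0.74.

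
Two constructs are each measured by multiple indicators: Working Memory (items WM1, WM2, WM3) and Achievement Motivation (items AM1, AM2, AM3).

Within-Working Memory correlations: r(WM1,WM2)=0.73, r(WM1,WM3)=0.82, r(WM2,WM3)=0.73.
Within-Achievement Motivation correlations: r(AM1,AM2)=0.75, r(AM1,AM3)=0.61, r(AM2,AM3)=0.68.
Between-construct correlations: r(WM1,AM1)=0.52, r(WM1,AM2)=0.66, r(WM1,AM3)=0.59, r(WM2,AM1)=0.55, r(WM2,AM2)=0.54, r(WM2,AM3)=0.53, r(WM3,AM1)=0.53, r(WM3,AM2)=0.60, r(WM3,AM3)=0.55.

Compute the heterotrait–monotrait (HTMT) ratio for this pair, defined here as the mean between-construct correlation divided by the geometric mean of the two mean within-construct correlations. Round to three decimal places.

Between-construct mean = 5.07/9 = 0.5633.
Mean within-WM = 2.28/3 = 0.7600; mean within-AM = 2.04/3 = 0.6800.
Geometric mean = √(0.7600 × 0.6800) = 0.7189.
HTMT = 0.5633 / 0.7189 = 0.784.

0.784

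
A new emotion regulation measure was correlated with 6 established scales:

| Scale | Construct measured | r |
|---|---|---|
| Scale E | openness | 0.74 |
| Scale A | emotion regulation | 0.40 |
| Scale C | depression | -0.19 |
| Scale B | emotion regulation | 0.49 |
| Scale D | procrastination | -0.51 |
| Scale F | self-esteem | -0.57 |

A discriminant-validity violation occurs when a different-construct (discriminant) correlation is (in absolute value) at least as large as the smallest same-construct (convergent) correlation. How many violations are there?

Convergent (same construct = emotion regulation): Scale A, Scale B.
Smallest convergent = 0.40. Discriminant |r|: 0.74, 0.19, 0.51, 0.57; count ≥ 0.40 → 3.

3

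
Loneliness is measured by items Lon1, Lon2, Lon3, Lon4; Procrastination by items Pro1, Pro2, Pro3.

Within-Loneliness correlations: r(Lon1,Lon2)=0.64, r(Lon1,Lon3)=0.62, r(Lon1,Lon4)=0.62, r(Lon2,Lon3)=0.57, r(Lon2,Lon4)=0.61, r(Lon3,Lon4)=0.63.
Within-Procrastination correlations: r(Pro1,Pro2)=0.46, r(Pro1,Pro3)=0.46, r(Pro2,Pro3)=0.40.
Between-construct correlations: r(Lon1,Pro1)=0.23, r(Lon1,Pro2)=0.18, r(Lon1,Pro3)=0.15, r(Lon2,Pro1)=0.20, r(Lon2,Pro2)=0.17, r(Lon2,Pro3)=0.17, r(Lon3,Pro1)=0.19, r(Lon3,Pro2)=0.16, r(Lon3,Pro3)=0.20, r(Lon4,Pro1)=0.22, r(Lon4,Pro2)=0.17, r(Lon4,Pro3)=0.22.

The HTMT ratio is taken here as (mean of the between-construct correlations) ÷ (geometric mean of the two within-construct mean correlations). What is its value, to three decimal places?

0.362

Mean heterotrait r = 2.26/12 = 0.1883.
Mean within-Lon = 3.69/6 = 0.6150; mean within-Pro = 1.32/3 = 0.4400.
Geometric mean = √(0.6150 × 0.4400) = 0.5202.
HTMT = 0.1883 / 0.5202 = 0.362.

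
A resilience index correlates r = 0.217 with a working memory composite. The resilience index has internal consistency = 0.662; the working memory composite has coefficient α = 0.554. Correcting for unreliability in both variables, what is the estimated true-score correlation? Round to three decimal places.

0.358

r_true = r_obs / √(r_xx · r_yy) = 0.217 / √(0.662 × 0.554) = 0.217 / √0.366748 = 0.217 / 0.6056 ≈ 0.358.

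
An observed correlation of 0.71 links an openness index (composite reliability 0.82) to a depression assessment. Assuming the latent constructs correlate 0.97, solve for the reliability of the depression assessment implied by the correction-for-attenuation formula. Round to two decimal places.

r_true = r_obs / √(r_xx · r_yy) ⇒ 0.97 = 0.71 / √(0.82 · r_yy).
√(0.82 · r_yy) = 0.71 / 0.97 = 0.7320; 0.82 · r_yy = 0.5358; r_yy = 0.5358 / 0.82 ≈ 0.65.

0.65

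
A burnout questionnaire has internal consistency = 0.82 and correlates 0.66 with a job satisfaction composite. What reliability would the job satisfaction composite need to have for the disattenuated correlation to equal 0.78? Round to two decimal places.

0.87

r_true = r_obs / √(r_xx · r_yy) ⇒ 0.78 = 0.66 / √(0.82 · r_yy).
√(0.82 · r_yy) = 0.66 / 0.78 = 0.8462; 0.82 · r_yy = 0.7161; r_yy = 0.7161 / 0.82 ≈ 0.87.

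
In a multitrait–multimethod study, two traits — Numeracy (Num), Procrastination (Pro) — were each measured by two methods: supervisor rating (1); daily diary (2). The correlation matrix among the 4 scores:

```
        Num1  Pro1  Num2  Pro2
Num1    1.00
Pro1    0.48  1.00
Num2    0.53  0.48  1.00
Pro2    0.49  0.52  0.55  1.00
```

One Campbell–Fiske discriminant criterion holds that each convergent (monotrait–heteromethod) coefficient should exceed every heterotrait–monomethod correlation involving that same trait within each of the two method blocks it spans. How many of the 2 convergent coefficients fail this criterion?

Convergent coefficients and their comparison sets:
Num (methods 1·2): 0.53 vs {0.48, 0.55} → fail.
Pro (methods 1·2): 0.52 vs {0.48, 0.55} → fail.
2 of 2 fail.

2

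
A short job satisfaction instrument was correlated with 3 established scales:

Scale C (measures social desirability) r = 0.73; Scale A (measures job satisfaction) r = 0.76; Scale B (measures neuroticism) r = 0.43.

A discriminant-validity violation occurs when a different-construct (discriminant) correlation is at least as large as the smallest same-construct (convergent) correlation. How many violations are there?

0

Convergent (same construct = job satisfaction): Scale A.
Smallest convergent = 0.76. Discriminant values: 0.73, 0.43; count ≥ 0.76 → 0.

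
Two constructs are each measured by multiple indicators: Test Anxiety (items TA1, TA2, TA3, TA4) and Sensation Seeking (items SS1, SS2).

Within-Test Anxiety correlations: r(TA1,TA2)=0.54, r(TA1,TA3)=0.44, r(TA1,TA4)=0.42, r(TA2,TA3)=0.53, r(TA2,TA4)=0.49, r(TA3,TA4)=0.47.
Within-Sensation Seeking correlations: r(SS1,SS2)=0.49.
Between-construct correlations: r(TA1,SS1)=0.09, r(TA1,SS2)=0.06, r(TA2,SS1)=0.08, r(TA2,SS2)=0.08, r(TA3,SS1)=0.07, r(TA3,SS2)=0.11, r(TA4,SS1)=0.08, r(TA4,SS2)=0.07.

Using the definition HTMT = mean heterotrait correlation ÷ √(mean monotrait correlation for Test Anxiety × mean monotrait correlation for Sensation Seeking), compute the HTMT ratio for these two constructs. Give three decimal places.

0.165

Mean heterotrait r = 0.64/8 = 0.0800.
Mean within-TA = 2.89/6 = 0.4817; mean within-SS = 0.49/1 = 0.4900.
Geometric mean = √(0.4817 × 0.4900) = 0.4858.
HTMT = 0.0800 / 0.4858 = 0.165.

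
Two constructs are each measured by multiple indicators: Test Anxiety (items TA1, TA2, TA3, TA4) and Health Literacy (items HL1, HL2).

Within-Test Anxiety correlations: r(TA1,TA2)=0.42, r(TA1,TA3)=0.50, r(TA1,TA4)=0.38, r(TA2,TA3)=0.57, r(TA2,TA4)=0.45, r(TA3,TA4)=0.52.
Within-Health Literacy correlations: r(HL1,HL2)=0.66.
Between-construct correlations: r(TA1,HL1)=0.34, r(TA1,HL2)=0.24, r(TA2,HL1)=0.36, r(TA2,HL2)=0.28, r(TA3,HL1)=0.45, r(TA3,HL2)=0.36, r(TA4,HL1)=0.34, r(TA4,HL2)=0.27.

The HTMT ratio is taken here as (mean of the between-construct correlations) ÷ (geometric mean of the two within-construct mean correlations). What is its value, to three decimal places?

0.590

Between-construct mean = 2.64/8 = 0.3300.
Mean within-TA = 2.84/6 = 0.4733; mean within-HL = 0.66/1 = 0.6600.
Geometric mean = √(0.4733 × 0.6600) = 0.5589.
HTMT = 0.3300 / 0.5589 = 0.590.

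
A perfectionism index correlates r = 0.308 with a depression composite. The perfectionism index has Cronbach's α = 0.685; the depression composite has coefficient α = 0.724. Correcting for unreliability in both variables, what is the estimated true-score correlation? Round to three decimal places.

0.437

r_true = r_obs / √(r_xx · r_yy) = 0.308 / √(0.685 × 0.724) = 0.308 / √0.495940 = 0.308 / 0.7042 ≈ 0.437.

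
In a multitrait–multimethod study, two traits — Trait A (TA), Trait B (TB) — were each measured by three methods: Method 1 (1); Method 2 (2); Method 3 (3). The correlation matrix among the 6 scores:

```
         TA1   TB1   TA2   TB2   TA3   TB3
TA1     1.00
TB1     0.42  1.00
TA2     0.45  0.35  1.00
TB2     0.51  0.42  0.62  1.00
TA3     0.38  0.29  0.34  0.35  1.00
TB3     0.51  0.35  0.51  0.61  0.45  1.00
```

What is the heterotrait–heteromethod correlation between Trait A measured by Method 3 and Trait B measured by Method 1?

Different traits and methods: r(TA3, TB1) = 0.29.

0.29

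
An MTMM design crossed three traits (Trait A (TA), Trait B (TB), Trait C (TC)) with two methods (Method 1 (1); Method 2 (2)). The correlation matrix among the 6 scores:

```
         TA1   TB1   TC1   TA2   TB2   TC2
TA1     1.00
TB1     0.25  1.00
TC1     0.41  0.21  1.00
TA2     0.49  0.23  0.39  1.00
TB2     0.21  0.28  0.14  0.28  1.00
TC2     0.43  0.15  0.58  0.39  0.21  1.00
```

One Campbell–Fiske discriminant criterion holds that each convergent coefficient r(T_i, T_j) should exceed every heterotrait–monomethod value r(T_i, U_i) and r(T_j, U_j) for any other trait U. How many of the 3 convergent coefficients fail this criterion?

1

Checking each validity diagonal entry against its comparison values:
TA (methods 1·2): 0.49 vs {0.25, 0.28, 0.41, 0.39} → pass.
TB (methods 1·2): 0.28 vs {0.25, 0.28, 0.21, 0.21} → fail.
TC (methods 1·2): 0.58 vs {0.41, 0.39, 0.21, 0.21} → pass.
1 of 3 fail.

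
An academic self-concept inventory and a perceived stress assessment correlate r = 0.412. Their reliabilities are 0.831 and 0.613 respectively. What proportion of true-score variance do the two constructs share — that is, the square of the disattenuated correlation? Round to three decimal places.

0.333

Disattenuated r = 0.412 / √(0.831 × 0.613) = 0.412 / 0.7137 = 0.5773.
Shared true-score variance = 0.5773² = 0.3333 ≈ 0.333.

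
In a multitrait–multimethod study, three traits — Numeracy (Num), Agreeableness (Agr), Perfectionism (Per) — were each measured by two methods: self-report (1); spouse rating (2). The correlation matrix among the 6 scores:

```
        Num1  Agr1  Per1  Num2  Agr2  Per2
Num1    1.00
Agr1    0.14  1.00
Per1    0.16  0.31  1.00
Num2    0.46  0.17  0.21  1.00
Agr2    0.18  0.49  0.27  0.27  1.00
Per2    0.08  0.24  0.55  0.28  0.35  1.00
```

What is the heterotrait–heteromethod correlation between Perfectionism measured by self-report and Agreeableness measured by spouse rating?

0.27

Different traits and methods: r(Per1, Agr2) = 0.27.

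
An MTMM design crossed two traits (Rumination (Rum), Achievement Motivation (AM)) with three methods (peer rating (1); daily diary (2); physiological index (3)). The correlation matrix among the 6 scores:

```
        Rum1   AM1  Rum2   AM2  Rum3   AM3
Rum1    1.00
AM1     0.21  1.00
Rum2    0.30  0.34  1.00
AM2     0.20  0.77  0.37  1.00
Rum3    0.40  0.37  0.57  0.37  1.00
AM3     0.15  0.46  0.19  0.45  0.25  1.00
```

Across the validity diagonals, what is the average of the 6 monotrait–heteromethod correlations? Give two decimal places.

Convergent values: 0.30, 0.40, 0.57, 0.77, 0.46, 0.45; mean = 2.95/6 = 0.49.

0.49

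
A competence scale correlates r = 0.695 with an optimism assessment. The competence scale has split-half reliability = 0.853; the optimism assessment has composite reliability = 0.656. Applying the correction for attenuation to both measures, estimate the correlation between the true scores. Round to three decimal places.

0.929

r_true = r_obs / √(r_xx · r_yy) = 0.695 / √(0.853 × 0.656) = 0.695 / √0.559568 = 0.695 / 0.7480 ≈ 0.929.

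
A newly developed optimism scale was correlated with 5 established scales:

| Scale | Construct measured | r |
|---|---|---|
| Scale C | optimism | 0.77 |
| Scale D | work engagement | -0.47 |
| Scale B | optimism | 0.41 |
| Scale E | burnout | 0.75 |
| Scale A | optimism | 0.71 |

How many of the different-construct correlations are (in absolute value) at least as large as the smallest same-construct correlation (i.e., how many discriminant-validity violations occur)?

Convergent (same construct = optimism): Scale C, Scale B, Scale A.
Smallest convergent = 0.41. Discriminant |r|: 0.47, 0.75; count ≥ 0.41 → 2.

2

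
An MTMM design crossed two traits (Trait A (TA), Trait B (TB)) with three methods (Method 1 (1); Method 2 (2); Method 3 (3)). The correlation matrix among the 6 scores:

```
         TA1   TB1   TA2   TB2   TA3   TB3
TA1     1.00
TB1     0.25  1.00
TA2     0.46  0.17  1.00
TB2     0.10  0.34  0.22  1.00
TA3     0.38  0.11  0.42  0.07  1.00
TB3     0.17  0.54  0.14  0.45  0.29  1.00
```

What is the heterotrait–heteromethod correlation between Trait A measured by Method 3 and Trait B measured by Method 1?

Different traits and methods: r(TA3, TB1) = 0.11.

0.11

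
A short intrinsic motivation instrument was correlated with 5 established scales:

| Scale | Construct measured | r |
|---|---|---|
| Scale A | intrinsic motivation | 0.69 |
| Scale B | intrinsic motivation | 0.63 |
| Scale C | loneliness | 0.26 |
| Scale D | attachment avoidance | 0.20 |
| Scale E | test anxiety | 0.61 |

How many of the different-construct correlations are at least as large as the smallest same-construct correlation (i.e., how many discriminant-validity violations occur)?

0

Convergent (same construct = intrinsic motivation): Scale A, Scale B.
Smallest convergent = 0.63. Discriminant values: 0.26, 0.20, 0.61; count ≥ 0.63 → 0.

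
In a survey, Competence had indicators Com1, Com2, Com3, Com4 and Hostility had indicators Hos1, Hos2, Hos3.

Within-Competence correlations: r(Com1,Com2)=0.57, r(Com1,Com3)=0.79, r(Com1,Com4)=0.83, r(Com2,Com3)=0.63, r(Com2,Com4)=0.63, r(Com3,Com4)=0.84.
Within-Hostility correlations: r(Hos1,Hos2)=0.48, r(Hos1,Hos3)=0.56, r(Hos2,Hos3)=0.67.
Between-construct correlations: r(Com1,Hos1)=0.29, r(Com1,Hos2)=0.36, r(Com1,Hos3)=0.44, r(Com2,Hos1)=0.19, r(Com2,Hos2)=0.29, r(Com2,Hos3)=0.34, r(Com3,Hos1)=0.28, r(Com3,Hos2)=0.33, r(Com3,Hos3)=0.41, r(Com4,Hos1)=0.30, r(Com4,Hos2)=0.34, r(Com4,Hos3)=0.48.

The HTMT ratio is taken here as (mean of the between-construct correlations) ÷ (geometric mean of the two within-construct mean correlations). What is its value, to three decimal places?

Mean heterotrait r = 4.05/12 = 0.3375.
Mean within-Com = 4.29/6 = 0.7150; mean within-Hos = 1.71/3 = 0.5700.
Geometric mean = √(0.7150 × 0.5700) = 0.6384.
HTMT = 0.3375 / 0.6384 = 0.529.

0.529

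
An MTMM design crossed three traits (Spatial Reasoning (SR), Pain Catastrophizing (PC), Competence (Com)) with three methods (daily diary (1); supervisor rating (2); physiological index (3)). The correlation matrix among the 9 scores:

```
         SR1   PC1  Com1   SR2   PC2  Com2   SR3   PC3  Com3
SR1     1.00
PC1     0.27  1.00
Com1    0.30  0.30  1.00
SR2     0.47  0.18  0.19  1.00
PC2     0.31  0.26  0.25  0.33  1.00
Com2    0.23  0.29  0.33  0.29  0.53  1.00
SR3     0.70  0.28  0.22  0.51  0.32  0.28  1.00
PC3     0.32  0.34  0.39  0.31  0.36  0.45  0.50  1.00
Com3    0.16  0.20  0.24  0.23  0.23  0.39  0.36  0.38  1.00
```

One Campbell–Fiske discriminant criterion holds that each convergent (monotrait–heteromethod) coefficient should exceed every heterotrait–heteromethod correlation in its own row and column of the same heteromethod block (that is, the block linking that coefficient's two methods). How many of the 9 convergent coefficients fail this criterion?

Each convergent coefficient versus the relevant comparison correlations:
SR (methods 1·2): 0.47 vs {0.31, 0.18, 0.23, 0.19} → pass.
SR (methods 1·3): 0.70 vs {0.32, 0.28, 0.16, 0.22} → pass.
SR (methods 2·3): 0.51 vs {0.31, 0.32, 0.23, 0.28} → pass.
PC (methods 1·2): 0.26 vs {0.18, 0.31, 0.29, 0.25} → fail.
PC (methods 1·3): 0.34 vs {0.28, 0.32, 0.20, 0.39} → fail.
PC (methods 2·3): 0.36 vs {0.32, 0.31, 0.23, 0.45} → fail.
Com (methods 1·2): 0.33 vs {0.19, 0.23, 0.25, 0.29} → pass.
Com (methods 1·3): 0.24 vs {0.22, 0.16, 0.39, 0.20} → fail.
Com (methods 2·3): 0.39 vs {0.28, 0.23, 0.45, 0.23} → fail.
5 of 9 fail.

5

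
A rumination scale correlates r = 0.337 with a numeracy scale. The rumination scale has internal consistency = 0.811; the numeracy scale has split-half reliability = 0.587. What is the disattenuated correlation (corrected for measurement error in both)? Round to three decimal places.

r_true = r_obs / √(r_xx · r_yy) = 0.337 / √(0.811 × 0.587) = 0.337 / √0.476057 = 0.337 / 0.6900 ≈ 0.488.

0.488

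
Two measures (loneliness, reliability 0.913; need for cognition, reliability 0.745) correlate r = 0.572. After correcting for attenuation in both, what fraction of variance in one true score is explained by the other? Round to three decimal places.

Disattenuated r = 0.572 / √(0.913 × 0.745) = 0.572 / 0.8247 = 0.6936.
Shared true-score variance = 0.6936² = 0.4811 ≈ 0.481.

0.481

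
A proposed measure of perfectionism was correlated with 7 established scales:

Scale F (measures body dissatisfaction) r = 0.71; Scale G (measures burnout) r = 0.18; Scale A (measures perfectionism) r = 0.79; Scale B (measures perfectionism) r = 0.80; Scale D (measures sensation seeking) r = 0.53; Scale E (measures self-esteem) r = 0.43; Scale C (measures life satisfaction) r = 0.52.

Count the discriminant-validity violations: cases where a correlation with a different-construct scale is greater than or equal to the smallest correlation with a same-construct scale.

Convergent (same construct = perfectionism): Scale A, Scale B.
Smallest convergent = 0.79. Discriminant values: 0.71, 0.18, 0.53, 0.43, 0.52; count ≥ 0.79 → 0.

0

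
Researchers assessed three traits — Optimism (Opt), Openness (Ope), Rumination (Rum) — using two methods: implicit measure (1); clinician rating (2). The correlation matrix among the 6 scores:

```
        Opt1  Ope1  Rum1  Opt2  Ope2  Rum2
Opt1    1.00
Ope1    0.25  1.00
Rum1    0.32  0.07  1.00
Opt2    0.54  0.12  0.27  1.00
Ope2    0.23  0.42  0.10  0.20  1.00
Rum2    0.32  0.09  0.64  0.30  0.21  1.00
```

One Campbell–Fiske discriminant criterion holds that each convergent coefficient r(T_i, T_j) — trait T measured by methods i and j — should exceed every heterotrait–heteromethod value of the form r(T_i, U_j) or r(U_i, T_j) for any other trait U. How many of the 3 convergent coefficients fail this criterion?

Convergent coefficients and their comparison sets:
Opt (methods 1·2): 0.54 vs {0.23, 0.12, 0.32, 0.27} → pass.
Ope (methods 1·2): 0.42 vs {0.12, 0.23, 0.09, 0.10} → pass.
Rum (methods 1·2): 0.64 vs {0.27, 0.32, 0.10, 0.09} → pass.
0 of 3 fail.

0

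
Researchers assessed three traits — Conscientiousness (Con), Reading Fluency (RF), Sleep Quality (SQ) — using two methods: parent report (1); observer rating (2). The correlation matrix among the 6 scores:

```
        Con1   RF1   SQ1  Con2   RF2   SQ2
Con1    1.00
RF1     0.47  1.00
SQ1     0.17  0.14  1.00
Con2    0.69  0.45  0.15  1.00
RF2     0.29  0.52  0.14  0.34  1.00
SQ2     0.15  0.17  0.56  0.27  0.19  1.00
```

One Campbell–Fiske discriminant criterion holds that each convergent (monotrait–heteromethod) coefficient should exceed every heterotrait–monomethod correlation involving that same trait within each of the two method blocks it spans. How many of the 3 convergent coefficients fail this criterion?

0

Convergent coefficients and their comparison sets:
Con (methods 1·2): 0.69 vs {0.47, 0.34, 0.17, 0.27} → pass.
RF (methods 1·2): 0.52 vs {0.47, 0.34, 0.14, 0.19} → pass.
SQ (methods 1·2): 0.56 vs {0.17, 0.27, 0.14, 0.19} → pass.
0 of 3 fail.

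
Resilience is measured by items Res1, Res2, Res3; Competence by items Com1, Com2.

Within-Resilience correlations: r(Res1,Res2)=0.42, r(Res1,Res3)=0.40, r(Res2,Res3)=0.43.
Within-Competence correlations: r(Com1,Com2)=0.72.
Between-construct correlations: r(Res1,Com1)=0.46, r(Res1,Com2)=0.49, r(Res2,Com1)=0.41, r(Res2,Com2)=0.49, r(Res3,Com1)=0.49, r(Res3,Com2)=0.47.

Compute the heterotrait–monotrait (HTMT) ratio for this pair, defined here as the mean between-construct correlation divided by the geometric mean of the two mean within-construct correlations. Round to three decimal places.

Mean between = 2.81/6 = 0.4683.
Mean within-Res = 1.25/3 = 0.4167; mean within-Com = 0.72/1 = 0.7200.
Geometric mean = √(0.4167 × 0.7200) = 0.5477.
HTMT = 0.4683 / 0.5477 = 0.855.

0.855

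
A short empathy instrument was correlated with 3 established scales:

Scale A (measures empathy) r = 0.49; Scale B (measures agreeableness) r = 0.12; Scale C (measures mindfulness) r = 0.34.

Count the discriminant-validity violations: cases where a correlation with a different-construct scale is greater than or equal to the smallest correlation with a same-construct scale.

0

Convergent (same construct = empathy): Scale A.
Smallest convergent = 0.49. Discriminant values: 0.12, 0.34; count ≥ 0.49 → 0.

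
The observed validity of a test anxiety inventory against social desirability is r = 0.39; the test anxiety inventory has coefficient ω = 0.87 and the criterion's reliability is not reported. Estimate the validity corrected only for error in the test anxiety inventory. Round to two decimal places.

Single correction: r_c = r_obs / √r_xx = 0.39 / √0.87 = 0.39 / 0.9327 ≈ 0.42.

0.42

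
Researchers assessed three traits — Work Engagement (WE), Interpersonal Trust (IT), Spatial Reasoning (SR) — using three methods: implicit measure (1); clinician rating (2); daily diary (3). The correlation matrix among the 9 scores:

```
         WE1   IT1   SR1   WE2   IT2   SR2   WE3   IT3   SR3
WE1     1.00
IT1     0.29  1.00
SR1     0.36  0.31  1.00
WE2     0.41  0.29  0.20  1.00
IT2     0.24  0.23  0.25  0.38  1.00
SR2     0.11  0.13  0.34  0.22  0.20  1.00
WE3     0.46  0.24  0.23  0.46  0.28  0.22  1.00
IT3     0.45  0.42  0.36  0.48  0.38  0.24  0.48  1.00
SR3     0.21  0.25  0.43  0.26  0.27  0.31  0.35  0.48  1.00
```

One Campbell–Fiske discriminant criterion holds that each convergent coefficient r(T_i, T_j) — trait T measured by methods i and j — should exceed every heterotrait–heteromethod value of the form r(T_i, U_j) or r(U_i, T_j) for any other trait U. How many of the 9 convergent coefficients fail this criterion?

Each convergent coefficient versus the relevant comparison correlations:
WE (methods 1·2): 0.41 vs {0.24, 0.29, 0.11, 0.20} → pass.
WE (methods 1·3): 0.46 vs {0.45, 0.24, 0.21, 0.23} → pass.
WE (methods 2·3): 0.46 vs {0.48, 0.28, 0.26, 0.22} → fail.
IT (methods 1·2): 0.23 vs {0.29, 0.24, 0.13, 0.25} → fail.
IT (methods 1·3): 0.42 vs {0.24, 0.45, 0.25, 0.36} → fail.
IT (methods 2·3): 0.38 vs {0.28, 0.48, 0.27, 0.24} → fail.
SR (methods 1·2): 0.34 vs {0.20, 0.11, 0.25, 0.13} → pass.
SR (methods 1·3): 0.43 vs {0.23, 0.21, 0.36, 0.25} → pass.
SR (methods 2·3): 0.31 vs {0.22, 0.26, 0.24, 0.27} → pass.
4 of 9 fail.

4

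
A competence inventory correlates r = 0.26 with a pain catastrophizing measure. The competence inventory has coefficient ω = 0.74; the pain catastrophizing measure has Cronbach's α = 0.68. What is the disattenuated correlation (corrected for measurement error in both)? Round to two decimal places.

0.37

r_true = r_obs / √(r_xx · r_yy) = 0.26 / √(0.74 × 0.68) = 0.26 / √0.5032 = 0.26 / 0.7094 ≈ 0.37.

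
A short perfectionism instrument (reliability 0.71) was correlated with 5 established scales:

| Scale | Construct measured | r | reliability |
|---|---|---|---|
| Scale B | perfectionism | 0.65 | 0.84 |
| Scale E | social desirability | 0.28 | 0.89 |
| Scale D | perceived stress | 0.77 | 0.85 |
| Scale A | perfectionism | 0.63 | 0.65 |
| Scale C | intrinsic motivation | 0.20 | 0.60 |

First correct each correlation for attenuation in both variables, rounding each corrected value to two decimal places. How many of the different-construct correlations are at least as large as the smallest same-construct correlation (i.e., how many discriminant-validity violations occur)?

1

Disattenuated r (r / √(r_scale · r_new)):
  Scale B (conv): 0.65 / √(0.84·0.71) = 0.84
  Scale E (disc): 0.28 / √(0.89·0.71) = 0.35
  Scale D (disc): 0.77 / √(0.85·0.71) = 0.99
  Scale A (conv): 0.63 / √(0.65·0.71) = 0.93
  Scale C (disc): 0.20 / √(0.60·0.71) = 0.31
Smallest convergent = 0.84. Discriminant values: 0.35, 0.99, 0.31; count ≥ 0.84 → 1.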